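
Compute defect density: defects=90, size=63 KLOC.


Defect density = defects / KLOC
Defect density = 90 / 63
Defect density = 1.429 defects/KLOC

1.429 defects/KLOC


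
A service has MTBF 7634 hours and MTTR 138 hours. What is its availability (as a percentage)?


Availability = MTBF / (MTBF + MTTR)
Availability = 7634 / (7634 + 138)
Availability = 7634 / 7772
Availability = 98.2244%

98.2244%


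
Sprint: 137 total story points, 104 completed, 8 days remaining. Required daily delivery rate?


Formula: Required rate = Remaining points / Days left
Remaining = 137 - 104 = 33 points
Required rate = 33 / 8 = 4.13 points/day

4.13 points/day


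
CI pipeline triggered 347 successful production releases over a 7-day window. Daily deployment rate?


Formula: deployments per day = releases / days
= 347 / 7
= 49.571 deploys/day
(equivalently, 347.0 deploys/week)

49.571 deploys/day


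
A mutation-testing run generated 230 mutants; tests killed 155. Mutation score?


Mutation score = killed / total * 100
Mutation score = 155 / 230 * 100
Mutation score = 67.39%

67.39%


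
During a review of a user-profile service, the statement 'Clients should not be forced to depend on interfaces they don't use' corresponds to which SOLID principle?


This describes the Interface Segregation Principle (ISP)

Interface Segregation Principle (ISP)


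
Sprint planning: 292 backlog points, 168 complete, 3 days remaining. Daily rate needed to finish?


Formula: Required rate = Remaining points / Days left
Remaining = 292 - 168 = 124 points
Required rate = 124 / 3 = 41.33 points/day

41.33 points/day


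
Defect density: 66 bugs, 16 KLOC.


Defect density = defects / KLOC
Defect density = 66 / 16
Defect density = 4.125 defects/KLOC

4.125 defects/KLOC


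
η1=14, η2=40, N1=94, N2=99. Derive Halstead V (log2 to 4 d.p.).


Formula: V = N * log2(η), where N = N1 + N2 and η = η1 + η2
η = 14 + 40 = 54
N = 94 + 99 = 193
log2(54) ≈ 5.7549
V = 193 * 5.7549 = 1110.70

1110.70


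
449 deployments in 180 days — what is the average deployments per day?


Formula: deployments per day = releases / days
= 449 / 180
= 2.494 deploys/day
(equivalently, 17.46 deploys/week)

2.494 deploys/day


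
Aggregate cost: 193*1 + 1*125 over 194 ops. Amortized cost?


Formula: Amortized cost = Total cost / Operations
Total cost = (193 * 1) + (1 * 125)
Total cost = 193 + 125 = 318
Amortized = 318 / 194 = 1.6392

1.6392


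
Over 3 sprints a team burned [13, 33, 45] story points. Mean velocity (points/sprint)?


Formula: Avg velocity = Total points / Number of sprints
Points: [13, 33, 45]
Sum = 13 + 33 + 45 = 91
Avg velocity = 91 / 3 = 30.33 points/sprint

30.33 points/sprint


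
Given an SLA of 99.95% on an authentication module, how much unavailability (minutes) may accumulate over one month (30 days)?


Formula: allowed downtime = period * (100 - SLA) / 100
Period (month (30 days)) = 43200 minutes
Unavailability fraction = (100 - 99.95) / 100
Allowed downtime = 43200 * (100 - 99.95) / 100
Allowed downtime = 21.6 minutes

21.6 minutes


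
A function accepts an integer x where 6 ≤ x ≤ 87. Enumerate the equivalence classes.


Valid range: [6, 87]
Class 1: x < 6 — invalid
Class 2: 6 ≤ x ≤ 87 — valid
Class 3: x > 87 — invalid
Total equivalence classes: 3

3 equivalence classes


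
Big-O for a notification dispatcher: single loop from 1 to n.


Reasoning: one pass through n items
Complexity: O(n)

O(n)


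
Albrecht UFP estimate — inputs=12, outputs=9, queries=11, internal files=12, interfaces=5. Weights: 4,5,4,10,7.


UFP = EI*4 + EO*5 + EQ*4 + ILF*10 + EIF*7
UFP = 12*4 + 9*5 + 11*4 + 12*10 + 5*7
UFP = 48 + 45 + 44 + 120 + 35
UFP = 292

292


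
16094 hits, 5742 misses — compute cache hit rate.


Formula: hit rate = hits / (hits + misses) * 100
hit rate = 16094 / (16094 + 5742) * 100
hit rate = 16094 / 21836 * 100
hit rate = 73.7%

73.7%


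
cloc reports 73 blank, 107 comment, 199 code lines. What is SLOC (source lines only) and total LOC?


Total LOC = blank + comment + code
Total LOC = 73 + 107 + 199 = 379
SLOC (source only) = code = 199

Total LOC: 379, SLOC: 199


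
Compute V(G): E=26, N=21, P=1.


Formula: V(G) = E - N + 2P
V(G) = 26 - 21 + 2*1
V(G) = 5 + 2
V(G) = 7

7


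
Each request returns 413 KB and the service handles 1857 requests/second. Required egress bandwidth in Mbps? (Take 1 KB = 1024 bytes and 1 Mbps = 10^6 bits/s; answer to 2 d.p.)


Formula: Mbps = payload_bytes * RPS * 8 / 1e6
Payload per request = 413 KB = 413 * 1024 = 422912 bytes
Total bytes/sec = 422912 * 1857 = 785347584
Total bits/sec = 785347584 * 8 = 6282780672
Mbps = 6282780672 / 1e6 = 6282.78

6282.78 Mbps


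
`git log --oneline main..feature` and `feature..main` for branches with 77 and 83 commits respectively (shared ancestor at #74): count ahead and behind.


Common ancestor: commit #74
feature commits after divergence: 77 - 74 = 3
main commits after divergence: 83 - 74 = 9
feature is 3 commits ahead of main
main is 9 commits ahead of feature

feature ahead: 3, main ahead: 9


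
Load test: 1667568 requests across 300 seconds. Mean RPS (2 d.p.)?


Formula: throughput = requests / seconds
throughput = 1667568 / 300
throughput = 5558.56 requests/second

5558.56 requests/second


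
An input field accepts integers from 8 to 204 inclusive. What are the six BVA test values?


Range: [8, 204]
Boundaries: just below min, min, min+1, max-1, max, just above max
Values: [7, 8, 9, 203, 204, 205]

[7, 8, 9, 203, 204, 205]


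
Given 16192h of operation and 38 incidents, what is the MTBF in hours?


Formula: MTBF = Total operating time / Number of failures
MTBF = 16192 / 38
MTBF = 426.11 hours

426.11 hours


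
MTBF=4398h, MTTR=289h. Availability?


Availability = MTBF / (MTBF + MTTR)
Availability = 4398 / (4398 + 289)
Availability = 4398 / 4687
Availability = 93.834%

93.834%


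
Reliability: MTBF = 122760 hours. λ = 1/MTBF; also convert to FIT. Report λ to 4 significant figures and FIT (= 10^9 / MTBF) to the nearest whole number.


Formula: λ = 1 / MTBF; FIT = λ × 1e9 = 1e9 / MTBF
λ = 1 / 122760 ≈ 8.146e-06 failures/hour
FIT = 1e9 / 122760 ≈ 8146 failures per 1e9 hours (nearest whole number)

λ = 8.146e-06 /h, FIT = 8146


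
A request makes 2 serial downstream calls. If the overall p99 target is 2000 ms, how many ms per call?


Formula: per_stage = total_budget / stages
per_stage = 2000 / 2
per_stage = 1000.0 ms

1000.0 ms


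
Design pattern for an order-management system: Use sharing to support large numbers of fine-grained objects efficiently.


This matches the Flyweight pattern

Flyweight


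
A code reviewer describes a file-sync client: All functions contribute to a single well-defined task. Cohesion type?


Reasoning: Best: single purpose
Type: Functional cohesion

Functional cohesion


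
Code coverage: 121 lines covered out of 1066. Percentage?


Coverage = covered / total * 100
Coverage = 121 / 1066 * 100
Coverage = 11.35%

11.35%


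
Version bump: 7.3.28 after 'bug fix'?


Current: 7.3.28
Change category: 'bug fix' → patch bump
SemVer rule: patch bump → increment PATCH (MAJOR and MINOR unchanged)
New: 7.3.29

7.3.29


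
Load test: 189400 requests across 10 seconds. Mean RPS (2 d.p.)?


Formula: throughput = requests / seconds
throughput = 189400 / 10
throughput = 18940.0 requests/second

18940.0 requests/second


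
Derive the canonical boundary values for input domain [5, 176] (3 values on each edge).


Range: [5, 176]
Boundaries: just below min, min, min+1, max-1, max, just above max
Values: [4, 5, 6, 175, 176, 177]

[4, 5, 6, 175, 176, 177]


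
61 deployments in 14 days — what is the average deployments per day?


Formula: deployments per day = releases / days
= 61 / 14
= 4.357 deploys/day
(equivalently, 30.5 deploys/week)

4.357 deploys/day


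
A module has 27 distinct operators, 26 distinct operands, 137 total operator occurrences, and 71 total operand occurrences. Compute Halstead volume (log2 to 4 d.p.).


Formula: V = N * log2(η), where N = N1 + N2 and η = η1 + η2
η = 27 + 26 = 53
N = 137 + 71 = 208
log2(53) ≈ 5.7279
V = 208 * 5.7279 = 1191.40

1191.40


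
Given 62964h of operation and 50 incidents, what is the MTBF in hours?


Formula: MTBF = Total operating time / Number of failures
MTBF = 62964 / 50
MTBF = 1259.28 hours

1259.28 hours


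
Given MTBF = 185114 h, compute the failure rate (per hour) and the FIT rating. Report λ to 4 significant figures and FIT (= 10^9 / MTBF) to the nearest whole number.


Formula: λ = 1 / MTBF; FIT = λ × 1e9 = 1e9 / MTBF
λ = 1 / 185114 ≈ 5.402e-06 failures/hour
FIT = 1e9 / 185114 ≈ 5402 failures per 1e9 hours (nearest whole number)

λ = 5.402e-06 /h, FIT = 5402


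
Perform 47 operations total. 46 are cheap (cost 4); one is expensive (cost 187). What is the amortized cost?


Formula: Amortized cost = Total cost / Operations
Total cost = (46 * 4) + (1 * 187)
Total cost = 184 + 187 = 371
Amortized = 371 / 47 = 7.8936

7.8936


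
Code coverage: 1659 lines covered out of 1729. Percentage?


Coverage = covered / total * 100
Coverage = 1659 / 1729 * 100
Coverage = 95.95%

95.95%


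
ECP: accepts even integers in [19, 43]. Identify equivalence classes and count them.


Constraint: even integers in [19, 43]
Class 1: x < 19 — out-of-range invalid
Class 2: x in [19,43] but odd — wrong type invalid
Class 3: x in [19,43] and even — valid
Class 4: x > 43 — out-of-range invalid
Total equivalence classes: 4

4 equivalence classes


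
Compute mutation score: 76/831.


Mutation score = killed / total * 100
Mutation score = 76 / 831 * 100
Mutation score = 9.15%

9.15%


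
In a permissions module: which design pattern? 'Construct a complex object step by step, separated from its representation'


This matches the Builder pattern

Builder


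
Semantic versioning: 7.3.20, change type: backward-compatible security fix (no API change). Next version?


Current: 7.3.20
Change category: 'backward-compatible security fix (no API change)' → patch bump
SemVer rule: patch bump → increment PATCH (MAJOR and MINOR unchanged)
New: 7.3.21

7.3.21


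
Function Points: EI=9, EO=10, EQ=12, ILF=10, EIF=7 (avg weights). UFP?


UFP = EI*4 + EO*5 + EQ*4 + ILF*10 + EIF*7
UFP = 9*4 + 10*5 + 12*4 + 10*10 + 7*7
UFP = 36 + 50 + 48 + 100 + 49
UFP = 283

283


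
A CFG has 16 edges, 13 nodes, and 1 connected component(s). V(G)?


Formula: V(G) = E - N + 2P
V(G) = 16 - 13 + 2*1
V(G) = 3 + 2
V(G) = 5

5


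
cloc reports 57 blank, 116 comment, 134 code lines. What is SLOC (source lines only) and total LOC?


Total LOC = blank + comment + code
Total LOC = 57 + 116 + 134 = 307
SLOC (source only) = code = 134

Total LOC: 307, SLOC: 134


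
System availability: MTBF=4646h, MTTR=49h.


Availability = MTBF / (MTBF + MTTR)
Availability = 4646 / (4646 + 49)
Availability = 4646 / 4695
Availability = 98.9563%

98.9563%


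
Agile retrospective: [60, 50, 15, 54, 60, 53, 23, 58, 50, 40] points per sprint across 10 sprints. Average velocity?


Formula: Avg velocity = Total points / Number of sprints
Points: [60, 50, 15, 54, 60, 53, 23, 58, 50, 40]
Sum = 60 + 50 + 15 + 54 + 60 + 53 + 23 + 58 + 50 + 40 = 463
Avg velocity = 463 / 10 = 46.3 points/sprint

46.3 points/sprint


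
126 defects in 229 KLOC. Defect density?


Defect density = defects / KLOC
Defect density = 126 / 229
Defect density = 0.55 defects/KLOC

0.55 defects/KLOC


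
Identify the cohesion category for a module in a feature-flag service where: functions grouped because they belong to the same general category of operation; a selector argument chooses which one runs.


Reasoning: Grouped by category of activity, not by data or sequence
Type: Logical cohesion

Logical cohesion


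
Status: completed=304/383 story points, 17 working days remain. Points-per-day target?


Formula: Required rate = Remaining points / Days left
Remaining = 383 - 304 = 79 points
Required rate = 79 / 17 = 4.65 points/day

4.65 points/day


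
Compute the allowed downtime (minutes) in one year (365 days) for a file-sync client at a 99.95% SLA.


Formula: allowed downtime = period * (100 - SLA) / 100
Period (year (365 days)) = 525600 minutes
Unavailability fraction = (100 - 99.95) / 100
Allowed downtime = 525600 * (100 - 99.95) / 100
Allowed downtime = 262.8 minutes

262.8 minutes


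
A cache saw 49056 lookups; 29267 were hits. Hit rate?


Formula: hit rate = hits / (hits + misses) * 100
hit rate = 29267 / (29267 + 19789) * 100
hit rate = 29267 / 49056 * 100
hit rate = 59.66%

59.66%


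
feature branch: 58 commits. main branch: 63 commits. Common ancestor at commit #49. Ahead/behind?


Common ancestor: commit #49
feature commits after divergence: 58 - 49 = 9
main commits after divergence: 63 - 49 = 14
feature is 9 commits ahead of main
main is 14 commits ahead of feature

feature ahead: 9, main ahead: 14


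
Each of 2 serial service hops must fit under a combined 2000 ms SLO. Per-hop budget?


Formula: per_stage = total_budget / stages
per_stage = 2000 / 2
per_stage = 1000.0 ms

1000.0 ms


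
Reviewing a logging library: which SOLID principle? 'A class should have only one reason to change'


This describes the Single Responsibility Principle (SRP)

Single Responsibility Principle (SRP)


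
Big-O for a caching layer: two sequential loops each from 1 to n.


Reasoning: sequential dominates: O(n) + O(n) = O(n)
Complexity: O(n)

O(n)


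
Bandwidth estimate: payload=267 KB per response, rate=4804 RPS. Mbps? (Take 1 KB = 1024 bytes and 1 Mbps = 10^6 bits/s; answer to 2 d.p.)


Formula: Mbps = payload_bytes * RPS * 8 / 1e6
Payload per request = 267 KB = 267 * 1024 = 273408 bytes
Total bytes/sec = 273408 * 4804 = 1313452032
Total bits/sec = 1313452032 * 8 = 10507616256
Mbps = 10507616256 / 1e6 = 10507.62

10507.62 Mbps


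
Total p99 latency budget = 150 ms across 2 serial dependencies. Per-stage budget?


Formula: per_stage = total_budget / stages
per_stage = 150 / 2
per_stage = 75.0 ms

75.0 ms


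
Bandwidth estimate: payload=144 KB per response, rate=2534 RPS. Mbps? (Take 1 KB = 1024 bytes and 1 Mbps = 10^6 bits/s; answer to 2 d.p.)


Formula: Mbps = payload_bytes * RPS * 8 / 1e6
Payload per request = 144 KB = 144 * 1024 = 147456 bytes
Total bytes/sec = 147456 * 2534 = 373653504
Total bits/sec = 373653504 * 8 = 2989228032
Mbps = 2989228032 / 1e6 = 2989.23

2989.23 Mbps


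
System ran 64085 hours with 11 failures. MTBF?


Formula: MTBF = Total operating time / Number of failures
MTBF = 64085 / 11
MTBF = 5825.91 hours

5825.91 hours


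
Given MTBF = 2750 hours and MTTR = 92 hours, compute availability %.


Availability = MTBF / (MTBF + MTTR)
Availability = 2750 / (2750 + 92)
Availability = 2750 / 2842
Availability = 96.7628%

96.7628%


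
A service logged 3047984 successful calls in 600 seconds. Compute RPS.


Formula: throughput = requests / seconds
throughput = 3047984 / 600
throughput = 5079.97 requests/second

5079.97 requests/second


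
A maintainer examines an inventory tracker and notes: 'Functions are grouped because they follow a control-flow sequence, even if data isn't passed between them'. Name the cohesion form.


Reasoning: Grouped by order of execution within a routine, not by data flow
Type: Procedural cohesion

Procedural cohesion


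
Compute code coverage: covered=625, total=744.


Coverage = covered / total * 100
Coverage = 625 / 744 * 100
Coverage = 84.01%

84.01%


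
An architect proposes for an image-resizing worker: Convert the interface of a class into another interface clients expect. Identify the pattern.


This matches the Adapter pattern

Adapter


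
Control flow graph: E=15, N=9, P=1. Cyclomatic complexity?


Formula: V(G) = E - N + 2P
V(G) = 15 - 9 + 2*1
V(G) = 6 + 2
V(G) = 8

8


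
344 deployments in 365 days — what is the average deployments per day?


Formula: deployments per day = releases / days
= 344 / 365
= 0.942 deploys/day
(equivalently, 6.6 deploys/week)

0.942 deploys/day


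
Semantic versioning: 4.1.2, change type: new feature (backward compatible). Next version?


Current: 4.1.2
Change category: 'new feature (backward compatible)' → minor bump
SemVer rule: minor bump → increment MINOR, reset PATCH to 0 (MAJOR unchanged)
New: 4.2.0

4.2.0


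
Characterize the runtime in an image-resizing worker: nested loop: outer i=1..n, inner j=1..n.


Reasoning: n iterations times n iterations
Complexity: O(n^2)

O(n^2)


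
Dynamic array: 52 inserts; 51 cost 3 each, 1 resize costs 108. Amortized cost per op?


Formula: Amortized cost = Total cost / Operations
Total cost = (51 * 3) + (1 * 108)
Total cost = 153 + 108 = 261
Amortized = 261 / 52 = 5.0192

5.0192


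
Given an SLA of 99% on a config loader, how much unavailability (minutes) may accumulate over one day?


Formula: allowed downtime = period * (100 - SLA) / 100
Period (day) = 1440 minutes
Unavailability fraction = (100 - 99.0) / 100
Allowed downtime = 1440 * (100 - 99.0) / 100
Allowed downtime = 14.4 minutes

14.4 minutes


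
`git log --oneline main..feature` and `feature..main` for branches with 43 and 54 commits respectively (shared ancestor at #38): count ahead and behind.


Common ancestor: commit #38
feature commits after divergence: 43 - 38 = 5
main commits after divergence: 54 - 38 = 16
feature is 5 commits ahead of main
main is 16 commits ahead of feature

feature ahead: 5, main ahead: 16


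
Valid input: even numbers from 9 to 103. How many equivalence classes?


Constraint: even integers in [9, 103]
Class 1: x < 9 — out-of-range invalid
Class 2: x in [9,103] but odd — wrong type invalid
Class 3: x in [9,103] and even — valid
Class 4: x > 103 — out-of-range invalid
Total equivalence classes: 4

4 equivalence classes


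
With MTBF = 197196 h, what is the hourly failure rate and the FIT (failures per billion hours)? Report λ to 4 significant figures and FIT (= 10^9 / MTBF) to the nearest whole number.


Formula: λ = 1 / MTBF; FIT = λ × 1e9 = 1e9 / MTBF
λ = 1 / 197196 ≈ 5.071e-06 failures/hour
FIT = 1e9 / 197196 ≈ 5071 failures per 1e9 hours (nearest whole number)

λ = 5.071e-06 /h, FIT = 5071


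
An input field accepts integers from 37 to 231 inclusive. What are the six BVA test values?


Range: [37, 231]
Boundaries: just below min, min, min+1, max-1, max, just above max
Values: [36, 37, 38, 230, 231, 232]

[36, 37, 38, 230, 231, 232]


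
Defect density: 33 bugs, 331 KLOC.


Defect density = defects / KLOC
Defect density = 33 / 331
Defect density = 0.1 defects/KLOC

0.1 defects/KLOC


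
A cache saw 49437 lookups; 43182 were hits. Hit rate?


Formula: hit rate = hits / (hits + misses) * 100
hit rate = 43182 / (43182 + 6255) * 100
hit rate = 43182 / 49437 * 100
hit rate = 87.35%

87.35%


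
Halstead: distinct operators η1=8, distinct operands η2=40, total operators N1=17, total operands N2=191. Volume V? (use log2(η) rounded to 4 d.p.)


Formula: V = N * log2(η), where N = N1 + N2 and η = η1 + η2
η = 8 + 40 = 48
N = 17 + 191 = 208
log2(48) ≈ 5.5850
V = 208 * 5.5850 = 1161.68

1161.68


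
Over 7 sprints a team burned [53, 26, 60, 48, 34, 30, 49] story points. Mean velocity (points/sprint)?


Formula: Avg velocity = Total points / Number of sprints
Points: [53, 26, 60, 48, 34, 30, 49]
Sum = 53 + 26 + 60 + 48 + 34 + 30 + 49 = 300
Avg velocity = 300 / 7 = 42.86 points/sprint

42.86 points/sprint


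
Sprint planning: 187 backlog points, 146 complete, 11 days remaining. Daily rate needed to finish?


Formula: Required rate = Remaining points / Days left
Remaining = 187 - 146 = 41 points
Required rate = 41 / 11 = 3.73 points/day

3.73 points/day


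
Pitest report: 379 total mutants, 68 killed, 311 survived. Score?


Mutation score = killed / total * 100
Mutation score = 68 / 379 * 100
Mutation score = 17.94%

17.94%


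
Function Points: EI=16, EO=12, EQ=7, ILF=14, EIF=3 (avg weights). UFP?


UFP = EI*4 + EO*5 + EQ*4 + ILF*10 + EIF*7
UFP = 16*4 + 12*5 + 7*4 + 14*10 + 3*7
UFP = 64 + 60 + 28 + 140 + 21
UFP = 313

313


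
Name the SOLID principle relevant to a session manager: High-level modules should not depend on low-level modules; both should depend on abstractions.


This describes the Dependency Inversion Principle (DIP)

Dependency Inversion Principle (DIP)


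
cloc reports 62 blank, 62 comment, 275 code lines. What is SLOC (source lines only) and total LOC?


Total LOC = blank + comment + code
Total LOC = 62 + 62 + 275 = 399
SLOC (source only) = code = 275

Total LOC: 399, SLOC: 275


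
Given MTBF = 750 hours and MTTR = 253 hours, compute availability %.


Availability = MTBF / (MTBF + MTTR)
Availability = 750 / (750 + 253)
Availability = 750 / 1003
Availability = 74.7757%

74.7757%


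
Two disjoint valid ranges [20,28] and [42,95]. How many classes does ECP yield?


Valid ranges: [20,28] and [42,95]
Class 1: x < 20 — invalid
Class 2: 20 ≤ x ≤ 28 — valid
Class 3: 28 < x < 42 — invalid (gap between ranges)
Class 4: 42 ≤ x ≤ 95 — valid
Class 5: x > 95 — invalid
Total equivalence classes: 5

5 equivalence classes


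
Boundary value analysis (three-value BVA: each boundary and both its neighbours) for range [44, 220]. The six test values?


Range: [44, 220]
Boundaries: just below min, min, min+1, max-1, max, just above max
Values: [43, 44, 45, 219, 220, 221]

[43, 44, 45, 219, 220, 221]


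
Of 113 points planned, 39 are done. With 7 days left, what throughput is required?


Formula: Required rate = Remaining points / Days left
Remaining = 113 - 39 = 74 points
Required rate = 74 / 7 = 10.57 points/day

10.57 points/day


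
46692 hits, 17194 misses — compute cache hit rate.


Formula: hit rate = hits / (hits + misses) * 100
hit rate = 46692 / (46692 + 17194) * 100
hit rate = 46692 / 63886 * 100
hit rate = 73.09%

73.09%


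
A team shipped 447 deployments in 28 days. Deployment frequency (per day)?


Formula: deployments per day = releases / days
= 447 / 28
= 15.964 deploys/day
(equivalently, 111.75 deploys/week)

15.964 deploys/day


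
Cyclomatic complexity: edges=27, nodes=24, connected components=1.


Formula: V(G) = E - N + 2P
V(G) = 27 - 24 + 2*1
V(G) = 3 + 2
V(G) = 5

5


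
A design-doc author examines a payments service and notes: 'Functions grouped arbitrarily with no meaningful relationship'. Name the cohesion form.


Reasoning: Worst: random grouping
Type: Coincidental cohesion

Coincidental cohesion


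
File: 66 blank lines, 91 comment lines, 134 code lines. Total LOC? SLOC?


Total LOC = blank + comment + code
Total LOC = 66 + 91 + 134 = 291
SLOC (source only) = code = 134

Total LOC: 291, SLOC: 134


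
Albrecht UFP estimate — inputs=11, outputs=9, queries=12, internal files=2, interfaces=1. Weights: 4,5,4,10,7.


UFP = EI*4 + EO*5 + EQ*4 + ILF*10 + EIF*7
UFP = 11*4 + 9*5 + 12*4 + 2*10 + 1*7
UFP = 44 + 45 + 48 + 20 + 7
UFP = 164

164


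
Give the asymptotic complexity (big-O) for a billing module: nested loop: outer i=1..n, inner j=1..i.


Reasoning: triangle: n(n+1)/2 ~ n^2/2
Complexity: O(n^2)

O(n^2)


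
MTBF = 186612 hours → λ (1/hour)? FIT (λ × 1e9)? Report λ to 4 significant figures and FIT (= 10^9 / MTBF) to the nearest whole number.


Formula: λ = 1 / MTBF; FIT = λ × 1e9 = 1e9 / MTBF
λ = 1 / 186612 ≈ 5.359e-06 failures/hour
FIT = 1e9 / 186612 ≈ 5359 failures per 1e9 hours (nearest whole number)

λ = 5.359e-06 /h, FIT = 5359


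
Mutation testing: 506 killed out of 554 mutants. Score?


Mutation score = killed / total * 100
Mutation score = 506 / 554 * 100
Mutation score = 91.34%

91.34%


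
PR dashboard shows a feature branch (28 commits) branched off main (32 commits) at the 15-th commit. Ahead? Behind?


Common ancestor: commit #15
feature commits after divergence: 28 - 15 = 13
main commits after divergence: 32 - 15 = 17
feature is 13 commits ahead of main
main is 17 commits ahead of feature

feature ahead: 13, main ahead: 17


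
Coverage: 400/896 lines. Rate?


Coverage = covered / total * 100
Coverage = 400 / 896 * 100
Coverage = 44.64%

44.64%


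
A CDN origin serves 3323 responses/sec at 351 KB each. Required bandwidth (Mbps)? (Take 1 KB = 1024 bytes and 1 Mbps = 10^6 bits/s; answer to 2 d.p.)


Formula: Mbps = payload_bytes * RPS * 8 / 1e6
Payload per request = 351 KB = 351 * 1024 = 359424 bytes
Total bytes/sec = 359424 * 3323 = 1194365952
Total bits/sec = 1194365952 * 8 = 9554927616
Mbps = 9554927616 / 1e6 = 9554.93

9554.93 Mbps


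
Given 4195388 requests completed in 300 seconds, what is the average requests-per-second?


Formula: throughput = requests / seconds
throughput = 4195388 / 300
throughput = 13984.63 requests/second

13984.63 requests/second


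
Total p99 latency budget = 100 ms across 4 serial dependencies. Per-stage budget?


Formula: per_stage = total_budget / stages
per_stage = 100 / 4
per_stage = 25.0 ms

25.0 ms


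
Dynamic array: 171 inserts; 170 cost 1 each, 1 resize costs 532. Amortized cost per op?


Formula: Amortized cost = Total cost / Operations
Total cost = (170 * 1) + (1 * 532)
Total cost = 170 + 532 = 702
Amortized = 702 / 171 = 4.1053

4.1053


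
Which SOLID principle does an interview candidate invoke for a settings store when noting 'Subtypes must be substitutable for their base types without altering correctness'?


This describes the Liskov Substitution Principle (LSP)

Liskov Substitution Principle (LSP)


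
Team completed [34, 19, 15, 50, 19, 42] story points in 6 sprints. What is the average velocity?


Formula: Avg velocity = Total points / Number of sprints
Points: [34, 19, 15, 50, 19, 42]
Sum = 34 + 19 + 15 + 50 + 19 + 42 = 179
Avg velocity = 179 / 6 = 29.83 points/sprint

29.83 points/sprint


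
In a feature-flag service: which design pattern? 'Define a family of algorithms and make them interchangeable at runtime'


This matches the Strategy pattern

Strategy


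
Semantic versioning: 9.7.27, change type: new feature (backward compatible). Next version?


Current: 9.7.27
Change category: 'new feature (backward compatible)' → minor bump
SemVer rule: minor bump → increment MINOR, reset PATCH to 0 (MAJOR unchanged)
New: 9.8.0

9.8.0


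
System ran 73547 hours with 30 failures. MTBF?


Formula: MTBF = Total operating time / Number of failures
MTBF = 73547 / 30
MTBF = 2451.57 hours

2451.57 hours


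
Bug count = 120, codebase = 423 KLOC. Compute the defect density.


Defect density = defects / KLOC
Defect density = 120 / 423
Defect density = 0.284 defects/KLOC

0.284 defects/KLOC


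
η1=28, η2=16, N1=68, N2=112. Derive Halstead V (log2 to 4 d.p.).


Formula: V = N * log2(η), where N = N1 + N2 and η = η1 + η2
η = 28 + 16 = 44
N = 68 + 112 = 180
log2(44) ≈ 5.4594
V = 180 * 5.4594 = 982.69

982.69


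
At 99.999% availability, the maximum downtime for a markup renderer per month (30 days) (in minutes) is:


Formula: allowed downtime = period * (100 - SLA) / 100
Period (month (30 days)) = 43200 minutes
Unavailability fraction = (100 - 99.999) / 100
Allowed downtime = 43200 * (100 - 99.999) / 100
Allowed downtime = 0.432 minutes

0.432 minutes


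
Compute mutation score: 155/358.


Mutation score = killed / total * 100
Mutation score = 155 / 358 * 100
Mutation score = 43.3%

43.3%


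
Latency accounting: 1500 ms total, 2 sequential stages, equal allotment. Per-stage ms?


Formula: per_stage = total_budget / stages
per_stage = 1500 / 2
per_stage = 750.0 ms

750.0 ms


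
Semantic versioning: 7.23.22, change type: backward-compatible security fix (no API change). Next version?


Current: 7.23.22
Change category: 'backward-compatible security fix (no API change)' → patch bump
SemVer rule: patch bump → increment PATCH (MAJOR and MINOR unchanged)
New: 7.23.23

7.23.23


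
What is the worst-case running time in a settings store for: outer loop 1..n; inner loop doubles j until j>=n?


Reasoning: linear outer times logarithmic inner
Complexity: O(n log n)

O(n log n)


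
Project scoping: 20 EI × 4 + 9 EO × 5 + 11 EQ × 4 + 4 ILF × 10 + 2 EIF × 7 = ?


UFP = EI*4 + EO*5 + EQ*4 + ILF*10 + EIF*7
UFP = 20*4 + 9*5 + 11*4 + 4*10 + 2*7
UFP = 80 + 45 + 44 + 40 + 14
UFP = 223

223


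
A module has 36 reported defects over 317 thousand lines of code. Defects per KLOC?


Defect density = defects / KLOC
Defect density = 36 / 317
Defect density = 0.114 defects/KLOC

0.114 defects/KLOC


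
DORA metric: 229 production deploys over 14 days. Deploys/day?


Formula: deployments per day = releases / days
= 229 / 14
= 16.357 deploys/day
(equivalently, 114.5 deploys/week)

16.357 deploys/day


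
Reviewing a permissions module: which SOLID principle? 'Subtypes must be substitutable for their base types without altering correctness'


This describes the Liskov Substitution Principle (LSP)

Liskov Substitution Principle (LSP)


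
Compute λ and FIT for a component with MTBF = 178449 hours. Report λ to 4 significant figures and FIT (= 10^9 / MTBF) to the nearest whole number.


Formula: λ = 1 / MTBF; FIT = λ × 1e9 = 1e9 / MTBF
λ = 1 / 178449 ≈ 5.604e-06 failures/hour
FIT = 1e9 / 178449 ≈ 5604 failures per 1e9 hours (nearest whole number)

λ = 5.604e-06 /h, FIT = 5604


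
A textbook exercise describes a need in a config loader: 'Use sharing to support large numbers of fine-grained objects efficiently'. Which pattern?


This matches the Flyweight pattern

Flyweight


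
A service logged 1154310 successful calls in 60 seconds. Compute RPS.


Formula: throughput = requests / seconds
throughput = 1154310 / 60
throughput = 19238.5 requests/second

19238.5 requests/second


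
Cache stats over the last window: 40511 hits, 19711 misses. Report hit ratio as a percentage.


Formula: hit rate = hits / (hits + misses) * 100
hit rate = 40511 / (40511 + 19711) * 100
hit rate = 40511 / 60222 * 100
hit rate = 67.27%

67.27%


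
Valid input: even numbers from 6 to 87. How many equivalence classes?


Constraint: even integers in [6, 87]
Class 1: x < 6 — out-of-range invalid
Class 2: x in [6,87] but odd — wrong type invalid
Class 3: x in [6,87] and even — valid
Class 4: x > 87 — out-of-range invalid
Total equivalence classes: 4

4 equivalence classes


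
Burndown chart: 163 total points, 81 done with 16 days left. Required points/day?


Formula: Required rate = Remaining points / Days left
Remaining = 163 - 81 = 82 points
Required rate = 82 / 16 = 5.13 points/day

5.13 points/day


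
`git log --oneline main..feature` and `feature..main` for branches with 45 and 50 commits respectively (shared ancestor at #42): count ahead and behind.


Common ancestor: commit #42
feature commits after divergence: 45 - 42 = 3
main commits after divergence: 50 - 42 = 8
feature is 3 commits ahead of main
main is 8 commits ahead of feature

feature ahead: 3, main ahead: 8


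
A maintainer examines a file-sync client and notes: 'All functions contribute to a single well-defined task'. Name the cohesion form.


Reasoning: Best: single purpose
Type: Functional cohesion

Functional cohesion


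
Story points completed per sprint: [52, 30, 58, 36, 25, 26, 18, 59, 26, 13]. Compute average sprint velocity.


Formula: Avg velocity = Total points / Number of sprints
Points: [52, 30, 58, 36, 25, 26, 18, 59, 26, 13]
Sum = 52 + 30 + 58 + 36 + 25 + 26 + 18 + 59 + 26 + 13 = 343
Avg velocity = 343 / 10 = 34.3 points/sprint

34.3 points/sprint


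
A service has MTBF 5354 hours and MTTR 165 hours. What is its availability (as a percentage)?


Availability = MTBF / (MTBF + MTTR)
Availability = 5354 / (5354 + 165)
Availability = 5354 / 5519
Availability = 97.0103%

97.0103%


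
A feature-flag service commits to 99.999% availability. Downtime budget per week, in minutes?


Formula: allowed downtime = period * (100 - SLA) / 100
Period (week) = 10080 minutes
Unavailability fraction = (100 - 99.999) / 100
Allowed downtime = 10080 * (100 - 99.999) / 100
Allowed downtime = 0.1008 minutes

0.1008 minutes


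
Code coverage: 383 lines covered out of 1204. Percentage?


Coverage = covered / total * 100
Coverage = 383 / 1204 * 100
Coverage = 31.81%

31.81%


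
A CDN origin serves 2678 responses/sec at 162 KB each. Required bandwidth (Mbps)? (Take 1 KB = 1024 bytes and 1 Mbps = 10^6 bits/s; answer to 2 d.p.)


Formula: Mbps = payload_bytes * RPS * 8 / 1e6
Payload per request = 162 KB = 162 * 1024 = 165888 bytes
Total bytes/sec = 165888 * 2678 = 444248064
Total bits/sec = 444248064 * 8 = 3553984512
Mbps = 3553984512 / 1e6 = 3553.98

3553.98 Mbps


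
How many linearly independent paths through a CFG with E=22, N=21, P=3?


Formula: V(G) = E - N + 2P
V(G) = 22 - 21 + 2*3
V(G) = 1 + 6
V(G) = 7

7


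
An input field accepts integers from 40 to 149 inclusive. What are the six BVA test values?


Range: [40, 149]
Boundaries: just below min, min, min+1, max-1, max, just above max
Values: [39, 40, 41, 148, 149, 150]

[39, 40, 41, 148, 149, 150]


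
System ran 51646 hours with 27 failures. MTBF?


Formula: MTBF = Total operating time / Number of failures
MTBF = 51646 / 27
MTBF = 1912.81 hours

1912.81 hours


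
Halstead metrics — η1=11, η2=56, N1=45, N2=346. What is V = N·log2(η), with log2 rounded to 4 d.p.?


Formula: V = N * log2(η), where N = N1 + N2 and η = η1 + η2
η = 11 + 56 = 67
N = 45 + 346 = 391
log2(67) ≈ 6.0661
V = 391 * 6.0661 = 2371.85

2371.85


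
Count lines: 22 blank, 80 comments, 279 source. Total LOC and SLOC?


Total LOC = blank + comment + code
Total LOC = 22 + 80 + 279 = 381
SLOC (source only) = code = 279

Total LOC: 381, SLOC: 279


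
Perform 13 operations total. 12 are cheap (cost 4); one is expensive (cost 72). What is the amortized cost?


Formula: Amortized cost = Total cost / Operations
Total cost = (12 * 4) + (1 * 72)
Total cost = 48 + 72 = 120
Amortized = 120 / 13 = 9.2308

9.2308


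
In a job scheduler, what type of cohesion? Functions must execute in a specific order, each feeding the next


Reasoning: Output of one is input to next
Type: Sequential cohesion

Sequential cohesion


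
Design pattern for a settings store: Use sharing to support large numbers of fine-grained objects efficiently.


This matches the Flyweight pattern

Flyweight


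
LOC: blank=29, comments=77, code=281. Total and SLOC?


Total LOC = blank + comment + code
Total LOC = 29 + 77 + 281 = 387
SLOC (source only) = code = 281

Total LOC: 387, SLOC: 281


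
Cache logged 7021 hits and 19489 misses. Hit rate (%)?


Formula: hit rate = hits / (hits + misses) * 100
hit rate = 7021 / (7021 + 19489) * 100
hit rate = 7021 / 26510 * 100
hit rate = 26.48%

26.48%


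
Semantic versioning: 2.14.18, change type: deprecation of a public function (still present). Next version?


Current: 2.14.18
Change category: 'deprecation of a public function (still present)' → minor bump
SemVer rule: minor bump → increment MINOR, reset PATCH to 0 (MAJOR unchanged)
New: 2.15.0

2.15.0


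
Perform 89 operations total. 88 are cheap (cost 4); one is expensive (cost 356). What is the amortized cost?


Formula: Amortized cost = Total cost / Operations
Total cost = (88 * 4) + (1 * 356)
Total cost = 352 + 356 = 708
Amortized = 708 / 89 = 7.9551

7.9551


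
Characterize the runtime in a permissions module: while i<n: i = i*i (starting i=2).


Reasoning: squaring drives double-exponential growth; iterations ~ log log n
Complexity: O(log log n)

O(log log n)


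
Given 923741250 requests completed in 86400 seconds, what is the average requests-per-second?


Formula: throughput = requests / seconds
throughput = 923741250 / 86400
throughput = 10691.45 requests/second

10691.45 requests/second


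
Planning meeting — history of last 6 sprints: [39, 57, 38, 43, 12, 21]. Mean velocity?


Formula: Avg velocity = Total points / Number of sprints
Points: [39, 57, 38, 43, 12, 21]
Sum = 39 + 57 + 38 + 43 + 12 + 21 = 210
Avg velocity = 210 / 6 = 35.0 points/sprint

35.0 points/sprint


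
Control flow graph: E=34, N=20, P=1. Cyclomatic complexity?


Formula: V(G) = E - N + 2P
V(G) = 34 - 20 + 2*1
V(G) = 14 + 2
V(G) = 16

16


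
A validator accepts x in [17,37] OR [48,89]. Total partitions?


Valid ranges: [17,37] and [48,89]
Class 1: x < 17 — invalid
Class 2: 17 ≤ x ≤ 37 — valid
Class 3: 37 < x < 48 — invalid (gap between ranges)
Class 4: 48 ≤ x ≤ 89 — valid
Class 5: x > 89 — invalid
Total equivalence classes: 5

5 equivalence classes


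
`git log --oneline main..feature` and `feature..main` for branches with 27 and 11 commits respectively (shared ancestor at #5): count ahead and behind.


Common ancestor: commit #5
feature commits after divergence: 27 - 5 = 22
main commits after divergence: 11 - 5 = 6
feature is 22 commits ahead of main
main is 6 commits ahead of feature

feature ahead: 22, main ahead: 6


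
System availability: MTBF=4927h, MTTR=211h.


Availability = MTBF / (MTBF + MTTR)
Availability = 4927 / (4927 + 211)
Availability = 4927 / 5138
Availability = 95.8933%

95.8933%


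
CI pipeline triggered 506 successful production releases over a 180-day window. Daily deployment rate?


Formula: deployments per day = releases / days
= 506 / 180
= 2.811 deploys/day
(equivalently, 19.68 deploys/week)

2.811 deploys/day


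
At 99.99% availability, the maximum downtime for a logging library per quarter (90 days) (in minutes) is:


Formula: allowed downtime = period * (100 - SLA) / 100
Period (quarter (90 days)) = 129600 minutes
Unavailability fraction = (100 - 99.99) / 100
Allowed downtime = 129600 * (100 - 99.99) / 100
Allowed downtime = 12.96 minutes

12.96 minutes


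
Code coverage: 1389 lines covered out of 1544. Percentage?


Coverage = covered / total * 100
Coverage = 1389 / 1544 * 100
Coverage = 89.96%

89.96%


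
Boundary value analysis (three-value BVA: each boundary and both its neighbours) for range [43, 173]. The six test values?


Range: [43, 173]
Boundaries: just below min, min, min+1, max-1, max, just above max
Values: [42, 43, 44, 172, 173, 174]

[42, 43, 44, 172, 173, 174]


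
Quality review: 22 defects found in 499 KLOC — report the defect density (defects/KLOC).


Defect density = defects / KLOC
Defect density = 22 / 499
Defect density = 0.044 defects/KLOC

0.044 defects/KLOC


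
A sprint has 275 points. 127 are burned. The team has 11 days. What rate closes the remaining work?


Formula: Required rate = Remaining points / Days left
Remaining = 275 - 127 = 148 points
Required rate = 148 / 11 = 13.45 points/day

13.45 points/day


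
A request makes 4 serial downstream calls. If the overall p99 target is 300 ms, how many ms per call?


Formula: per_stage = total_budget / stages
per_stage = 300 / 4
per_stage = 75.0 ms

75.0 ms


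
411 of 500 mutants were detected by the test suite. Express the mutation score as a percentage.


Mutation score = killed / total * 100
Mutation score = 411 / 500 * 100
Mutation score = 82.2%

82.2%


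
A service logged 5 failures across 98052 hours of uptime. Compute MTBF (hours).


Formula: MTBF = Total operating time / Number of failures
MTBF = 98052 / 5
MTBF = 19610.4 hours

19610.4 hours


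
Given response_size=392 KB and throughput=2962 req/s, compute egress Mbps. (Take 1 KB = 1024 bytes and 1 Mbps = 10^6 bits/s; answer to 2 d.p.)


Formula: Mbps = payload_bytes * RPS * 8 / 1e6
Payload per request = 392 KB = 392 * 1024 = 401408 bytes
Total bytes/sec = 401408 * 2962 = 1188970496
Total bits/sec = 1188970496 * 8 = 9511763968
Mbps = 9511763968 / 1e6 = 9511.76

9511.76 Mbps
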